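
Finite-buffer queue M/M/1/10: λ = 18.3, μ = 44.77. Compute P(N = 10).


ρ = λ/μ = 18.3/44.77 = 0.4088
P_K = (1−ρ)ρ^K/(1−ρ^(K+1)) = (0.5912·0.0001302)/(1 − 0.00005322)
= 0.00007699/0.999947 = 0.00007699

Final: 0.00007699


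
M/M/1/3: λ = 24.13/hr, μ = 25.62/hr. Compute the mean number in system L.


ρ = 24.13/25.62 = 0.9418
L = ρ[1 − (K+1)ρ^K + Kρ^(K+1)] / [(1−ρ)(1−ρ^(K+1))]
Numerator: 0.9418·(1 − 4·0.835477 + 3·0.786888) = 0.017664
Denominator: (0.05816)·(0.213112) = 0.012394
L = 0.017664/0.012394 = 1.4252

Final: 1.4252


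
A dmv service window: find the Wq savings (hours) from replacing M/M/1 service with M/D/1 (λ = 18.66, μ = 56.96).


ρ = 18.66/56.96 = 0.3276
Wq(M/M/1) = ρ/(μ−λ) = 0.3276/38.30 = 0.008553 hr
Wq(M/D/1) = ρ/(2(μ−λ)) = 0.004277 hr
Savings = 0.008553 − 0.004277 = 0.004277 hr

Final: 0.004277 hr


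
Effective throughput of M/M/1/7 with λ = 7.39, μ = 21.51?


ρ = 0.3436; P_K = (1−ρ)ρ^7/(1−ρ^8) = 0.0003709
λ_eff = λ(1 − P_K) = 7.39·(1 − 0.0003709) = 7.39·0.999629 = 7.3873 /hr

Final: 7.3873 /hr


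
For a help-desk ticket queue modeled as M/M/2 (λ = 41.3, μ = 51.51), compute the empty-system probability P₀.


a = λ/μ = 41.3/51.51 = 0.8018; ρ = a/c = 0.4009
Σ_{k=0}^{1} a^k/k! (terms k=0..1) = 1.00000 + 0.80179 = 1.80179
Tail: a^2/(2!(1−ρ)) = 0.64286/(2·0.5991) = 0.53652
P₀ = 1/(1.80179 + 0.53652) = 1/2.33830 = 0.427661

Final: 0.427661


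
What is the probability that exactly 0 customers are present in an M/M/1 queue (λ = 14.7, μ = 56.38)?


ρ = 14.7/56.38 = 0.2607
P_n = (1−ρ)·ρ^n = (1 − 0.2607)·0.2607^0 = 0.7393·1.000000 = 0.739269

Final: 0.739269


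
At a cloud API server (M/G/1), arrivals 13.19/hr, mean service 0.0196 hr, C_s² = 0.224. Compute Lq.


ρ = λ·E[S] = 13.19·0.0196 = 0.2585
Lq = ρ²(1+C_s²)/(2(1−ρ)) = 0.06683·(1+0.224)/(2·0.7415)
= 0.06683·1.2240/1.4830 = 0.05516

Final: 0.05516


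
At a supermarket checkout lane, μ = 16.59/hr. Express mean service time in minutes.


Mean service time = 1/μ = 1/16.59 hour = 0.06028 hour
In minutes: 0.06028 × 60 = 3.6166 min

Final: 3.6166 min


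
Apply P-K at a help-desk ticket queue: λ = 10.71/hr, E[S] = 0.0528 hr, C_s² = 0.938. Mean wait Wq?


ρ = λ·E[S] = 10.71·0.0528 = 0.5655
E[S²] = E[S]²(1+C_s²) = 0.0528²·(1+0.938) = 0.005403
Wq = λ·E[S²]/(2(1−ρ)) = 10.71·0.005403/(2·0.4345) = 0.06659 hr

Final: 0.06659 hr


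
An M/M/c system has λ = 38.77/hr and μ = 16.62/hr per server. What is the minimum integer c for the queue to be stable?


Stability requires cμ > λ ⇔ c > λ/μ.
λ/μ = 38.77/16.62 = 2.3327
Minimum integer c = ⌊2.3327⌋ + 1 = 3
Check: 3·16.62 = 49.86 > 38.77, while 2·16.62 = 33.24 ≤ 38.77

Final: 3 servers


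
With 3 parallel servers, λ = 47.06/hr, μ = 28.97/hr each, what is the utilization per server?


ρ = λ/(cμ) = 47.06/(3·28.97) = 47.06/86.91 = 0.5415

Final: 0.5415


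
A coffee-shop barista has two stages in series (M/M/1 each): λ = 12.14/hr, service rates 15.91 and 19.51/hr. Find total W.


Each node sees arrival rate λ = 12.14/hr (tandem ⇒ throughput preserved).
W₁ = 1/(μ₁−λ) = 1/(15.91−12.14) = 0.26525 hr
W₂ = 1/(μ₂−λ) = 1/(19.51−12.14) = 0.13569 hr
W_total = W₁ + W₂ = 0.26525 + 0.13569 = 0.40094 hr

Final: 0.40094 hr


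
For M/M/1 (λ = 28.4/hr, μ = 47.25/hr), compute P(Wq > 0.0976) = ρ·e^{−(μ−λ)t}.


ρ = 28.4/47.25 = 0.6011
P(Wq > t) = ρ·e^{−(μ−λ)t} = 0.6011·e^{−1.8398}
= 0.6011·0.158856 = 0.095481

Final: 0.095481


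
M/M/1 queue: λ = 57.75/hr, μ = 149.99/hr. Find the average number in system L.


ρ = λ/μ = 57.75/149.99 = 0.3850
L = ρ/(1−ρ) = 0.3850/(1 − 0.3850) = 0.3850/0.6150 = 0.6261

Final: 0.6261


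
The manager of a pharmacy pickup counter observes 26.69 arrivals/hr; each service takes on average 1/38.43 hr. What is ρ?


ρ = λ/μ = 26.69/38.43 = 0.6945

Final: 0.6945


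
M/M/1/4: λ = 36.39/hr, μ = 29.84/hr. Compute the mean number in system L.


ρ = 36.39/29.84 = 1.2195
L = ρ[1 − (K+1)ρ^K + Kρ^(K+1)] / [(1−ρ)(1−ρ^(K+1))]
Numerator: 1.2195·(1 − 5·2.211734 + 4·2.697219) = 0.890487
Denominator: (-0.2195)·(-1.697219) = 0.372546
L = 0.890487/0.372546 = 2.3903

Final: 2.3903


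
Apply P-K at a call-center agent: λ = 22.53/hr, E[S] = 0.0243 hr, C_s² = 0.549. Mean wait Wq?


ρ = λ·E[S] = 22.53·0.0243 = 0.5475
E[S²] = E[S]²(1+C_s²) = 0.0243²·(1+0.549) = 0.0009147
Wq = λ·E[S²]/(2(1−ρ)) = 22.53·0.0009147/(2·0.4525) = 0.02277 hr

Final: 0.02277 hr


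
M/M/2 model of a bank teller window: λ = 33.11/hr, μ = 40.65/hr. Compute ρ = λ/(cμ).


ρ = λ/(cμ) = 33.11/(2·40.65) = 33.11/81.30 = 0.4073

Final: 0.4073


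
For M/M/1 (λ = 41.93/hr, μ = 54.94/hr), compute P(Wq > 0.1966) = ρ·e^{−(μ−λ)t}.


ρ = 41.93/54.94 = 0.7632
P(Wq > t) = ρ·e^{−(μ−λ)t} = 0.7632·e^{−2.5578}
= 0.7632·0.077478 = 0.059131

Final: 0.059131


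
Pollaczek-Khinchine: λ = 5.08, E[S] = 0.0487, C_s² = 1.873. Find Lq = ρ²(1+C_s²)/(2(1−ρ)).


ρ = λ·E[S] = 5.08·0.0487 = 0.2474
Lq = ρ²(1+C_s²)/(2(1−ρ)) = 0.06120·(1+1.873)/(2·0.7526)
= 0.06120·2.8730/1.5052 = 0.11682

Final: 0.11682


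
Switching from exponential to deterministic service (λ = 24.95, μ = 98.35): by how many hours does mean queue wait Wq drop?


ρ = 24.95/98.35 = 0.2537
Wq(M/M/1) = ρ/(μ−λ) = 0.2537/73.40 = 0.003456 hr
Wq(M/D/1) = ρ/(2(μ−λ)) = 0.001728 hr
Savings = 0.003456 − 0.001728 = 0.001728 hr

Final: 0.001728 hr


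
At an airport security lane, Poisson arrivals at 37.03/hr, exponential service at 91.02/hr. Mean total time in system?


W = 1/(μ−λ) = 1/(91.02 − 37.03) = 1/53.99 = 0.01852 hr

Final: 0.01852 hr


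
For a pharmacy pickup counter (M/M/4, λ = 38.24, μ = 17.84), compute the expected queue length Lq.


a = λ/μ = 2.1435; ρ = a/4 = 0.5359
P₀ = 0.111391
Lq = P₀·a^c·ρ / (c!·(1−ρ)²) = 0.111391·21.11019·0.5359/(24·0.21541)
= 0.24374

Final: 0.24374


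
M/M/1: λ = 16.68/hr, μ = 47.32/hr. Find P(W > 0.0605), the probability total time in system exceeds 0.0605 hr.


W ~ Exponential(μ−λ) for M/M/1.
μ − λ = 47.32 − 16.68 = 30.6400
P(W > t) = e^{−(μ−λ)t} = e^{−1.8537} = 0.156653

Final: 0.156653


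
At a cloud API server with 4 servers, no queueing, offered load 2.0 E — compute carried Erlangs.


B(4,2.0) = 0.095238 (Erlang-B)
Carried load = a(1 − B) = 2.0·(1 − 0.095238) = 2.0·0.904762 = 1.8095 E

Final: 1.8095 Erlangs


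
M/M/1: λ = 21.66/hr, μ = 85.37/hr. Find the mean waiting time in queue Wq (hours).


ρ = 21.66/85.37 = 0.2537
Wq = ρ/(μ−λ) = 0.2537/(85.37 − 21.66) = 0.2537/63.71 = 0.003982 hr

Final: 0.003982 hr


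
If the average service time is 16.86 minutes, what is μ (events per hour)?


μ = 1/(service time) in consistent units.
1 hour = 60 min, so μ = 60/16.86 = 3.5587 per hour

Final: 3.5587 /hr


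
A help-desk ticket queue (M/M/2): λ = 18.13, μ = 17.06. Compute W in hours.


a = 1.0627; ρ = 0.5314; P₀ = 0.306029
Lq = P₀·a^c·ρ/(c!(1−ρ)²) = 0.41810
Wq = Lq/λ = 0.41810/18.13 = 0.02306 hr
W = Wq + 1/μ = 0.02306 + 0.05862 = 0.08168 hr

Final: 0.08168 hr


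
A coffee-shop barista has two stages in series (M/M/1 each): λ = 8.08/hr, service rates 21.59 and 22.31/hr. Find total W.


Each node sees arrival rate λ = 8.08/hr (tandem ⇒ throughput preserved).
W₁ = 1/(μ₁−λ) = 1/(21.59−8.08) = 0.07402 hr
W₂ = 1/(μ₂−λ) = 1/(22.31−8.08) = 0.07027 hr
W_total = W₁ + W₂ = 0.07402 + 0.07027 = 0.14429 hr

Final: 0.14429 hr


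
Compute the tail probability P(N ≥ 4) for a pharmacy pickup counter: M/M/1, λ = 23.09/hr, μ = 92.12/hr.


ρ = 23.09/92.12 = 0.2507
P(N ≥ n) = ρ^n = 0.2507^4 = 0.003947

Final: 0.003947


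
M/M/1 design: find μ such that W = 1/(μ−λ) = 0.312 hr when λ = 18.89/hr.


W = 1/(μ−λ) ⇒ μ − λ = 1/W = 1/0.312 = 3.2051
μ = λ + 1/W = 18.89 + 3.2051 = 22.0951 per hr

Final: 22.0951 /hr


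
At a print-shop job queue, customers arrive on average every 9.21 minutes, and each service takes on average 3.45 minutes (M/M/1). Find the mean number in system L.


λ = 60/9.21 = 6.5147 /hr
μ = 60/3.45 = 17.3913 /hr
ρ = λ/μ = 6.5147/17.3913 = 0.3746
L = ρ/(1−ρ) = 0.3746/0.6254 = 0.5990

Final: 0.5990


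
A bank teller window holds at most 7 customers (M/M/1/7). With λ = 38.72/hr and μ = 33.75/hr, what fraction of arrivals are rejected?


ρ = λ/μ = 38.72/33.75 = 1.1473
P_K = (1−ρ)ρ^K/(1−ρ^(K+1)) = (-0.1473·2.615959)/(1 − 3.001184)
= -0.385224/-2.001184 = 0.192498

Final: 0.192498


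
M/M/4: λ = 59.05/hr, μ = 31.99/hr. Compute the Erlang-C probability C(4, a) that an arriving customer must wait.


a = λ/μ = 1.8459; ρ = a/4 = 0.4615
P₀ = 0.153940 (from M/M/c formula)
C(c,a) = [a^c/(c!(1−ρ))]·P₀ = [11.60974/(24·0.5385)]·0.153940
= 0.89826·0.153940 = 0.138278

Final: 0.138278


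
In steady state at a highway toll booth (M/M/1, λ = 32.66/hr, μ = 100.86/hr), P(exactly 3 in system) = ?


ρ = 32.66/100.86 = 0.3238
P_n = (1−ρ)·ρ^n = (1 − 0.3238)·0.3238^3 = 0.6762·0.033954 = 0.022959

Final: 0.022959


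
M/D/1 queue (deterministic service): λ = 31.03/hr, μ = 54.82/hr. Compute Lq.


ρ = 31.03/54.82 = 0.5660
M/D/1: Lq = ρ²/(2(1−ρ)) = 0.3204/(2·0.4340) = 0.36915

Final: 0.36915


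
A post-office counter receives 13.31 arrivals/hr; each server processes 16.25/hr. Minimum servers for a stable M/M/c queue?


Stability requires cμ > λ ⇔ c > λ/μ.
λ/μ = 13.31/16.25 = 0.8191
Minimum integer c = ⌊0.8191⌋ + 1 = 1
Check: 1·16.25 = 16.25 > 13.31, while 0·16.25 = 0.00 ≤ 13.31

Final: 1 servers


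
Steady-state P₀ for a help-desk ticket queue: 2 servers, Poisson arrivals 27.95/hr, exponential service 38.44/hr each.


a = λ/μ = 27.95/38.44 = 0.7271; ρ = a/c = 0.3636
Σ_{k=0}^{1} a^k/k! (terms k=0..1) = 1.00000 + 0.72711 = 1.72711
Tail: a^2/(2!(1−ρ)) = 0.52868/(2·0.6364) = 0.41534
P₀ = 1/(1.72711 + 0.41534) = 1/2.14245 = 0.466756

Final: 0.466756


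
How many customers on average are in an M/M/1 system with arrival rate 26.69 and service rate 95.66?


ρ = λ/μ = 26.69/95.66 = 0.2790
L = ρ/(1−ρ) = 0.2790/(1 − 0.2790) = 0.2790/0.7210 = 0.3870

Final: 0.3870


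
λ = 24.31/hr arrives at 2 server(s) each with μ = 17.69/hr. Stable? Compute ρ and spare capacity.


Total capacity cμ = 2·17.69 = 35.38/hr
ρ = λ/(cμ) = 24.31/35.38 = 0.6871
Stable ⇔ ρ < 1: YES
Spare capacity = cμ − λ = 35.38 − 24.31 = 11.07/hr

Final: ρ = 0.6871; stable; margin = 11.07/hr


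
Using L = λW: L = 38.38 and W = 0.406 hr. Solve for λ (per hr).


λ = L/W = 38.38/0.406 = 94.5320 /hr

Final: 94.5320 /hr


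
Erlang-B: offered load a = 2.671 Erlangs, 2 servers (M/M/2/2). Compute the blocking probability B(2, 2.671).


B(c,a) = (a^c/c!) / Σ_{k=0}^{c} a^k/k!
a^2/2! = 3.567120
Σ terms (k=0..2): 1.00000 + 2.67100 + 3.56712 = 7.238120
B = 3.567120/7.238120 = 0.492824

Final: 0.492824


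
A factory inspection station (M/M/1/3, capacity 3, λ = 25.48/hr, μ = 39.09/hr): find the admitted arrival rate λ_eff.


ρ = 0.6518; P_K = (1−ρ)ρ^3/(1−ρ^4) = 0.117668
λ_eff = λ(1 − P_K) = 25.48·(1 − 0.117668) = 25.48·0.882332 = 22.4818 /hr

Final: 22.4818 /hr


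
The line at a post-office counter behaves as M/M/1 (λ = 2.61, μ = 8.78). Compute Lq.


ρ = 2.61/8.78 = 0.2973
Lq = ρ²/(1−ρ) = 0.08837/0.7027 = 0.1257

Final: 0.1257


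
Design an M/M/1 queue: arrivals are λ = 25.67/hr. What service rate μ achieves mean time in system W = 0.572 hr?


W = 1/(μ−λ) ⇒ μ − λ = 1/W = 1/0.572 = 1.7483
μ = λ + 1/W = 25.67 + 1.7483 = 27.4183 per hr

Final: 27.4183 /hr


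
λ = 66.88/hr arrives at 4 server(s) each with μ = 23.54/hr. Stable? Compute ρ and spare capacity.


Total capacity cμ = 4·23.54 = 94.16/hr
ρ = λ/(cμ) = 66.88/94.16 = 0.7103
Stable ⇔ ρ < 1: YES
Spare capacity = cμ − λ = 94.16 − 66.88 = 27.28/hr

Final: ρ = 0.7103; stable; margin = 27.28/hr


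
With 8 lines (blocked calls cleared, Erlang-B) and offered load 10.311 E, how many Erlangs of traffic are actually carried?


B(8,10.311) = 0.352642 (Erlang-B)
Carried load = a(1 − B) = 10.311·(1 − 0.352642) = 10.311·0.647358 = 6.6749 E

Final: 6.6749 Erlangs


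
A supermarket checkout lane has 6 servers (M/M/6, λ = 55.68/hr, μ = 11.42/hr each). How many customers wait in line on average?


a = λ/μ = 4.8757; ρ = a/6 = 0.8126
P₀ = 0.005460
Lq = P₀·a^c·ρ / (c!·(1−ρ)²) = 0.005460·13433.79560·0.8126/(720·0.03512)
= 2.35742

Final: 2.35742


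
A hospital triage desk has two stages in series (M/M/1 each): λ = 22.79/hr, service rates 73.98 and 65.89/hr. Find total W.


Each node sees arrival rate λ = 22.79/hr (tandem ⇒ throughput preserved).
W₁ = 1/(μ₁−λ) = 1/(73.98−22.79) = 0.01954 hr
W₂ = 1/(μ₂−λ) = 1/(65.89−22.79) = 0.02320 hr
W_total = W₁ + W₂ = 0.01954 + 0.02320 = 0.04274 hr

Final: 0.04274 hr


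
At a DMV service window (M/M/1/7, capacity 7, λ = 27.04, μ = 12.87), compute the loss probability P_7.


ρ = λ/μ = 27.04/12.87 = 2.1010
P_K = (1−ρ)ρ^K/(1−ρ^(K+1)) = (-1.1010·180.716157)/(1 − 379.686471)
= -198.970314/-378.686471 = 0.525422

Final: 0.525422


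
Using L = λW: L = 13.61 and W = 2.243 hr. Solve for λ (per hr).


λ = L/W = 13.61/2.243 = 6.0678 /hr

Final: 6.0678 /hr


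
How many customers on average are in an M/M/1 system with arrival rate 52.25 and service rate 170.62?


ρ = λ/μ = 52.25/170.62 = 0.3062
L = ρ/(1−ρ) = 0.3062/(1 − 0.3062) = 0.3062/0.6938 = 0.4414

Final: 0.4414


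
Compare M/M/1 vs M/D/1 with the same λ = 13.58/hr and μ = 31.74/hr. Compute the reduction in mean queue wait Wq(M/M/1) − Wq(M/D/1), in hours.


ρ = 13.58/31.74 = 0.4279
Wq(M/M/1) = ρ/(μ−λ) = 0.4279/18.16 = 0.02356 hr
Wq(M/D/1) = ρ/(2(μ−λ)) = 0.01178 hr
Savings = 0.02356 − 0.01178 = 0.01178 hr

Final: 0.01178 hr


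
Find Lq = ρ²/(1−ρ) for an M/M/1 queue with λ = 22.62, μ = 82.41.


ρ = 22.62/82.41 = 0.2745
Lq = ρ²/(1−ρ) = 0.07534/0.7255 = 0.1038

Final: 0.1038


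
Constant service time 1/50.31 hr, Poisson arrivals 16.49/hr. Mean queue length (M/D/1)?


ρ = 16.49/50.31 = 0.3278
M/D/1: Lq = ρ²/(2(1−ρ)) = 0.1074/(2·0.6722) = 0.07991

Final: 0.07991


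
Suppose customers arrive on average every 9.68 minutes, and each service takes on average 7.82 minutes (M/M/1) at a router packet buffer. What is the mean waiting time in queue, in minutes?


λ = 60/9.68 = 6.1983 /hr
μ = 60/7.82 = 7.6726 /hr
ρ = λ/μ = 6.1983/7.6726 = 0.8079
Wq = ρ/(μ−λ) = 0.8079/(7.6726−6.1983) = 0.54796 hr
In minutes: 0.54796·60 = 32.878 min

Final: 32.878 min


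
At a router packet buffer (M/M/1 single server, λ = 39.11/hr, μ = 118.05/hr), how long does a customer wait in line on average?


ρ = 39.11/118.05 = 0.3313
Wq = ρ/(μ−λ) = 0.3313/(118.05 − 39.11) = 0.3313/78.94 = 0.004197 hr

Final: 0.004197 hr


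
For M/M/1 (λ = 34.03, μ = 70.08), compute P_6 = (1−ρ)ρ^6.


ρ = 34.03/70.08 = 0.4856
P_n = (1−ρ)·ρ^n = (1 − 0.4856)·0.4856^6 = 0.5144·0.013110 = 0.006744

Final: 0.006744


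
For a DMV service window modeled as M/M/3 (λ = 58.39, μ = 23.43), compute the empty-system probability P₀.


a = λ/μ = 58.39/23.43 = 2.4921; ρ = a/c = 0.8307
Σ_{k=0}^{2} a^k/k! (terms k=0..2) = 1.00000 + 2.49210 + 3.10529 = 6.59740
Tail: a^3/(3!(1−ρ)) = 15.47742/(6·0.1693) = 15.23680
P₀ = 1/(6.59740 + 15.23680) = 1/21.83420 = 0.045800

Final: 0.045800


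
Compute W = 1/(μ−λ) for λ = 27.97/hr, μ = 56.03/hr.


W = 1/(μ−λ) = 1/(56.03 − 27.97) = 1/28.06 = 0.03564 hr

Final: 0.03564 hr


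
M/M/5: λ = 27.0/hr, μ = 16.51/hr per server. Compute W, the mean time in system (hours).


a = 1.6354; ρ = 0.3271; P₀ = 0.194385
Lq = P₀·a^c·ρ/(c!(1−ρ)²) = 0.01369
Wq = Lq/λ = 0.01369/27.0 = 0.0005069 hr
W = Wq + 1/μ = 0.0005069 + 0.06057 = 0.06108 hr

Final: 0.06108 hr


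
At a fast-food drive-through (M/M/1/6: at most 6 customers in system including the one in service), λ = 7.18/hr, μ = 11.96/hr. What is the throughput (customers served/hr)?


ρ = 0.6003; P_K = (1−ρ)ρ^6/(1−ρ^7) = 0.019250
λ_eff = λ(1 − P_K) = 7.18·(1 − 0.019250) = 7.18·0.980750 = 7.0418 /hr

Final: 7.0418 /hr


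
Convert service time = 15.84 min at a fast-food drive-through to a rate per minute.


μ = 1/(service time) in consistent units.
1 minute = 1 min, so μ = 1/15.84 = 0.06313 per minute

Final: 0.06313 /min


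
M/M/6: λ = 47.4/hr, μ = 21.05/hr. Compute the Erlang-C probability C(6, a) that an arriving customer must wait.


a = λ/μ = 2.2518; ρ = a/6 = 0.3753
P₀ = 0.104893 (from M/M/c formula)
C(c,a) = [a^c/(c!(1−ρ))]·P₀ = [130.36393/(720·0.6247)]·0.104893
= 0.28984·0.104893 = 0.030402

Final: 0.030402


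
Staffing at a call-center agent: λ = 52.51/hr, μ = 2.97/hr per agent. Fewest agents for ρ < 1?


Stability requires cμ > λ ⇔ c > λ/μ.
λ/μ = 52.51/2.97 = 17.6801
Minimum integer c = ⌊17.6801⌋ + 1 = 18
Check: 18·2.97 = 53.46 > 52.51, while 17·2.97 = 50.49 ≤ 52.51

Final: 18 servers


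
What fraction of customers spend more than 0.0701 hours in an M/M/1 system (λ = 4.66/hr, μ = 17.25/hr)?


W ~ Exponential(μ−λ) for M/M/1.
μ − λ = 17.25 − 4.66 = 12.5900
P(W > t) = e^{−(μ−λ)t} = e^{−0.8826} = 0.413723

Final: 0.413723


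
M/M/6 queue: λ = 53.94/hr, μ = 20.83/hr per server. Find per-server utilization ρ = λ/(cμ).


ρ = λ/(cμ) = 53.94/(6·20.83) = 53.94/124.98 = 0.4316

Final: 0.4316


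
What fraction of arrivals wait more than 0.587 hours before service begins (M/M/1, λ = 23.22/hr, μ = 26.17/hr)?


ρ = 23.22/26.17 = 0.8873
P(Wq > t) = ρ·e^{−(μ−λ)t} = 0.8873·e^{−1.7317}
= 0.8873·0.176992 = 0.157041

Final: 0.157041


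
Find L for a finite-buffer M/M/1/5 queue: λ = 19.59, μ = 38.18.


ρ = 19.59/38.18 = 0.5131
L = ρ[1 − (K+1)ρ^K + Kρ^(K+1)] / [(1−ρ)(1−ρ^(K+1))]
Numerator: 0.5131·(1 − 6·0.035563 + 5·0.018247) = 0.450426
Denominator: (0.4869)·(0.981753) = 0.478020
L = 0.450426/0.478020 = 0.9423

Final: 0.9423


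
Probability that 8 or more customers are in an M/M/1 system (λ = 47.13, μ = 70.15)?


ρ = 47.13/70.15 = 0.6718
P(N ≥ n) = ρ^n = 0.6718^8 = 0.041511

Final: 0.041511


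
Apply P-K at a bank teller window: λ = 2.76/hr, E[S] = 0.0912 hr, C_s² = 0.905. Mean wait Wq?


ρ = λ·E[S] = 2.76·0.0912 = 0.2517
E[S²] = E[S]²(1+C_s²) = 0.0912²·(1+0.905) = 0.015845
Wq = λ·E[S²]/(2(1−ρ)) = 2.76·0.015845/(2·0.7483) = 0.02922 hr

Final: 0.02922 hr


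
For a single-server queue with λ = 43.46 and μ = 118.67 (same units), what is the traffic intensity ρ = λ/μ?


ρ = λ/μ = 43.46/118.67 = 0.3662

Final: 0.3662


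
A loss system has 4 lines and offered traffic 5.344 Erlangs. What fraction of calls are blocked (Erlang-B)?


B(c,a) = (a^c/c!) / Σ_{k=0}^{c} a^k/k!
a^4/4! = 33.982440
Σ terms (k=0..4): 1.00000 + 5.34400 + 14.27917 + 25.43596 + 33.98244 = 80.041566
B = 33.982440/80.041566 = 0.424560

Final: 0.424560


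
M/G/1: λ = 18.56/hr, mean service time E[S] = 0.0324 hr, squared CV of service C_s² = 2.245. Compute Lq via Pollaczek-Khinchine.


ρ = λ·E[S] = 18.56·0.0324 = 0.6013
Lq = ρ²(1+C_s²)/(2(1−ρ)) = 0.3616·(1+2.245)/(2·0.3987)
= 0.3616·3.2450/0.7973 = 1.47174

Final: 1.47174


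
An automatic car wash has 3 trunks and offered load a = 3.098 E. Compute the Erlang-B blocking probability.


B(c,a) = (a^c/c!) / Σ_{k=0}^{c} a^k/k!
a^3/3! = 4.955563
Σ terms (k=0..3): 1.00000 + 3.09800 + 4.79880 + 4.95556 = 13.852365
B = 4.955563/13.852365 = 0.357741

Final: 0.357741


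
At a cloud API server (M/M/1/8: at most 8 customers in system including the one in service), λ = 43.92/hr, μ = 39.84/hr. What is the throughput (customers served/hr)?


ρ = 1.1024; P_K = (1−ρ)ρ^8/(1−ρ^9) = 0.159022
λ_eff = λ(1 − P_K) = 43.92·(1 − 0.159022) = 43.92·0.840978 = 36.9358 /hr

Final: 36.9358 /hr


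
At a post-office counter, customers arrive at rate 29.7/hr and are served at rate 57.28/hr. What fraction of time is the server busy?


ρ = λ/μ = 29.7/57.28 = 0.5185

Final: 0.5185


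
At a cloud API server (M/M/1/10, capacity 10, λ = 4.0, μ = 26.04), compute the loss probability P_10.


ρ = λ/μ = 4.0/26.04 = 0.1536
P_K = (1−ρ)ρ^K/(1−ρ^(K+1)) = (0.8464·0.000000007315)/(1 − 0.000000001124)
= 0.000000006191/1.000000 = 0.000000006191

Final: 0.000000006191


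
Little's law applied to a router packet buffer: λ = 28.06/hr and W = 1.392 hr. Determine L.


L = λW = 28.06·1.392 = 39.0595

Final: 39.0595


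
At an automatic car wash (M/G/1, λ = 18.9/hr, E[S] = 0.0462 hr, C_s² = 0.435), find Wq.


ρ = λ·E[S] = 18.9·0.0462 = 0.8732
E[S²] = E[S]²(1+C_s²) = 0.0462²·(1+0.435) = 0.003063
Wq = λ·E[S²]/(2(1−ρ)) = 18.9·0.003063/(2·0.1268) = 0.22823 hr

Final: 0.22823 hr


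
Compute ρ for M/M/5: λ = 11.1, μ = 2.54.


ρ = λ/(cμ) = 11.1/(5·2.54) = 11.1/12.70 = 0.8740

Final: 0.8740


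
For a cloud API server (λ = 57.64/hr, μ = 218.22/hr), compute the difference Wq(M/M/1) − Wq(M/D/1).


ρ = 57.64/218.22 = 0.2641
Wq(M/M/1) = ρ/(μ−λ) = 0.2641/160.58 = 0.001645 hr
Wq(M/D/1) = ρ/(2(μ−λ)) = 0.0008224 hr
Savings = 0.001645 − 0.0008224 = 0.0008224 hr

Final: 0.0008224 hr


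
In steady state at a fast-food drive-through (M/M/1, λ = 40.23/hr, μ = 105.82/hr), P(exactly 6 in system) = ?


ρ = 40.23/105.82 = 0.3802
P_n = (1−ρ)·ρ^n = (1 − 0.3802)·0.3802^6 = 0.6198·0.003019 = 0.001871

Final: 0.001871


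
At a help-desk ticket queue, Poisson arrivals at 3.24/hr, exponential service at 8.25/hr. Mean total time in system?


W = 1/(μ−λ) = 1/(8.25 − 3.24) = 1/5.01 = 0.1996 hr

Final: 0.1996 hr


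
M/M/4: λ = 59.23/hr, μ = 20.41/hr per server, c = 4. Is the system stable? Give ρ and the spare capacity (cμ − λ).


Total capacity cμ = 4·20.41 = 81.64/hr
ρ = λ/(cμ) = 59.23/81.64 = 0.7255
Stable ⇔ ρ < 1: YES
Spare capacity = cμ − λ = 81.64 − 59.23 = 22.41/hr

Final: ρ = 0.7255; stable; margin = 22.41/hr


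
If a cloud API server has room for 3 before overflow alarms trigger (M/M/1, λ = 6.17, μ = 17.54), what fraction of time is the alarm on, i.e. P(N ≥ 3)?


ρ = 6.17/17.54 = 0.3518
P(N ≥ n) = ρ^n = 0.3518^3 = 0.043528

Final: 0.043528


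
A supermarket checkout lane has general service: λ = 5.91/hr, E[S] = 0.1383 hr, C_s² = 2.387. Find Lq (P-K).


ρ = λ·E[S] = 5.91·0.1383 = 0.8174
Lq = ρ²(1+C_s²)/(2(1−ρ)) = 0.6681·(1+2.387)/(2·0.1826)
= 0.6681·3.3870/0.3653 = 6.19430

Final: 6.19430


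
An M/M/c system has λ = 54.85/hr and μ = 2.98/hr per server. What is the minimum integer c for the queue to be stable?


Stability requires cμ > λ ⇔ c > λ/μ.
λ/μ = 54.85/2.98 = 18.4060
Minimum integer c = ⌊18.4060⌋ + 1 = 19
Check: 19·2.98 = 56.62 > 54.85, while 18·2.98 = 53.64 ≤ 54.85

Final: 19 servers


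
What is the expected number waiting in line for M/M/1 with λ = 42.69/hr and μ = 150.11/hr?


ρ = 42.69/150.11 = 0.2844
Lq = ρ²/(1−ρ) = 0.08088/0.7156 = 0.1130

Final: 0.1130


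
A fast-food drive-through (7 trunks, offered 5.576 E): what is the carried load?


B(7,5.576) = 0.157438 (Erlang-B)
Carried load = a(1 − B) = 5.576·(1 − 0.157438) = 5.576·0.842562 = 4.6981 E

Final: 4.6981 Erlangs


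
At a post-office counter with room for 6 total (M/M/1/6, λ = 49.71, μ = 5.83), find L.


ρ = 49.71/5.83 = 8.5266
L = ρ[1 − (K+1)ρ^K + Kρ^(K+1)] / [(1−ρ)(1−ρ^(K+1))]
Numerator: 8.5266·(1 − 7·384283.068850 + 6·3276622.873503) = 144694100.942270
Denominator: (-7.5266)·(-3276621.873503) = 24661778.354944
L = 144694100.942270/24661778.354944 = 5.8671

Final: 5.8671


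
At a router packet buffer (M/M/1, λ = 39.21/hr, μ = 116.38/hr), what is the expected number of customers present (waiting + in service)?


ρ = λ/μ = 39.21/116.38 = 0.3369
L = ρ/(1−ρ) = 0.3369/(1 − 0.3369) = 0.3369/0.6631 = 0.5081

Final: 0.5081


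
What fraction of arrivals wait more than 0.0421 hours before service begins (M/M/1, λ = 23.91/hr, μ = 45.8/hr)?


ρ = 23.91/45.8 = 0.5221
P(Wq > t) = ρ·e^{−(μ−λ)t} = 0.5221·e^{−0.9216}
= 0.5221·0.397894 = 0.207722

Final: 0.207722


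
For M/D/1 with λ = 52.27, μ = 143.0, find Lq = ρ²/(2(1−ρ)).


ρ = 52.27/143.0 = 0.3655
M/D/1: Lq = ρ²/(2(1−ρ)) = 0.1336/(2·0.6345) = 0.10529

Final: 0.10529


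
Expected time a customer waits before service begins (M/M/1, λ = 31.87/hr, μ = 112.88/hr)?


ρ = 31.87/112.88 = 0.2823
Wq = ρ/(μ−λ) = 0.2823/(112.88 − 31.87) = 0.2823/81.01 = 0.003485 hr

Final: 0.003485 hr


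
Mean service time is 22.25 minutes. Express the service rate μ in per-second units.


μ = 1/(service time) in consistent units.
1 second = 0.0166667 min, so μ = 0.0166667/22.25 = 0.0007491 per second

Final: 0.0007491 /sec


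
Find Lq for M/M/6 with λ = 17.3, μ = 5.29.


a = λ/μ = 3.2703; ρ = a/6 = 0.5451
P₀ = 0.036948
Lq = P₀·a^c·ρ / (c!·(1−ρ)²) = 0.036948·1223.32707·0.5451/(720·0.20698)
= 0.16532

Final: 0.16532


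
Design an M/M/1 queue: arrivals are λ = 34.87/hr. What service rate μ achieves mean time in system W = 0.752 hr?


W = 1/(μ−λ) ⇒ μ − λ = 1/W = 1/0.752 = 1.3298
μ = λ + 1/W = 34.87 + 1.3298 = 36.1998 per hr

Final: 36.1998 /hr


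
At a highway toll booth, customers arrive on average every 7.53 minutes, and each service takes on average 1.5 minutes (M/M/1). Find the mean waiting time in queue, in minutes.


λ = 60/7.53 = 7.9681 /hr
μ = 60/1.5 = 40.0000 /hr
ρ = λ/μ = 7.9681/40.0000 = 0.1992
Wq = ρ/(μ−λ) = 0.1992/(40.0000−7.9681) = 0.006219 hr
In minutes: 0.006219·60 = 0.3731 min

Final: 0.3731 min


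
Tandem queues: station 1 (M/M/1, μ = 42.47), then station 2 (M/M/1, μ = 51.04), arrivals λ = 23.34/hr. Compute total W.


Each node sees arrival rate λ = 23.34/hr (tandem ⇒ throughput preserved).
W₁ = 1/(μ₁−λ) = 1/(42.47−23.34) = 0.05227 hr
W₂ = 1/(μ₂−λ) = 1/(51.04−23.34) = 0.03610 hr
W_total = W₁ + W₂ = 0.05227 + 0.03610 = 0.08837 hr

Final: 0.08837 hr


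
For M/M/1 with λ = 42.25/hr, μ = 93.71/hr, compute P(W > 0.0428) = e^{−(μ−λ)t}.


W ~ Exponential(μ−λ) for M/M/1.
μ − λ = 93.71 − 42.25 = 51.4600
P(W > t) = e^{−(μ−λ)t} = e^{−2.2025} = 0.110528

Final: 0.110528


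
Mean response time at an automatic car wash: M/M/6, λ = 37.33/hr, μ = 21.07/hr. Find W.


a = 1.7717; ρ = 0.2953; P₀ = 0.169922
Lq = P₀·a^c·ρ/(c!(1−ρ)²) = 0.004340
Wq = Lq/λ = 0.004340/37.33 = 0.0001163 hr
W = Wq + 1/μ = 0.0001163 + 0.04746 = 0.04758 hr

Final: 0.04758 hr


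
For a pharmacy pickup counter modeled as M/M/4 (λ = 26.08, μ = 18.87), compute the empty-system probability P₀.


a = λ/μ = 26.08/18.87 = 1.3821; ρ = a/c = 0.3455
Σ_{k=0}^{3} a^k/k! (terms k=0..3) = 1.00000 + 1.38209 + 0.95508 + 0.44000 = 3.77717
Tail: a^4/(4!(1−ρ)) = 3.64874/(24·0.6545) = 0.23229
P₀ = 1/(3.77717 + 0.23229) = 1/4.00947 = 0.249410

Final: 0.249410


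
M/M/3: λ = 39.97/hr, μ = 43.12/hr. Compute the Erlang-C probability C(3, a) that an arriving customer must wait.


a = λ/μ = 0.9269; ρ = a/3 = 0.3090
P₀ = 0.392362 (from M/M/c formula)
C(c,a) = [a^c/(c!(1−ρ))]·P₀ = [0.79646/(6·0.6910)]·0.392362
= 0.19210·0.392362 = 0.075373

Final: 0.075373


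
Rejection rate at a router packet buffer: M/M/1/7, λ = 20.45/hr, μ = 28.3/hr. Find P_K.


ρ = λ/μ = 20.45/28.3 = 0.7226
P_K = (1−ρ)ρ^K/(1−ρ^(K+1)) = (0.2774·0.102884)/(1 − 0.074346)
= 0.028539/0.925654 = 0.030831

Final: 0.030831


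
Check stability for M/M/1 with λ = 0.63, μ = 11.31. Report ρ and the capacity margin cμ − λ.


Total capacity cμ = 1·11.31 = 11.31/hr
ρ = λ/(cμ) = 0.63/11.31 = 0.05570
Stable ⇔ ρ < 1: YES
Spare capacity = cμ − λ = 11.31 − 0.63 = 10.68/hr

Final: ρ = 0.05570; stable; margin = 10.68/hr


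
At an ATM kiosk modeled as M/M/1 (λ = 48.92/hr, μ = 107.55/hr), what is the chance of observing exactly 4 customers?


ρ = 48.92/107.55 = 0.4549
P_n = (1−ρ)·ρ^n = (1 − 0.4549)·0.4549^4 = 0.5451·0.042806 = 0.023335

Final: 0.023335


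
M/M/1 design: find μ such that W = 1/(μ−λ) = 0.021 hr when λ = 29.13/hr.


W = 1/(μ−λ) ⇒ μ − λ = 1/W = 1/0.021 = 47.6190
μ = λ + 1/W = 29.13 + 47.6190 = 76.7490 per hr

Final: 76.7490 /hr


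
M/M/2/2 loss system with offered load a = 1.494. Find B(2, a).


B(c,a) = (a^c/c!) / Σ_{k=0}^{c} a^k/k!
a^2/2! = 1.116018
Σ terms (k=0..2): 1.00000 + 1.49400 + 1.11602 = 3.610018
B = 1.116018/3.610018 = 0.309145

Final: 0.309145


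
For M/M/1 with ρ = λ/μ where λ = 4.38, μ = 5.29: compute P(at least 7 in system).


ρ = 4.38/5.29 = 0.8280
P(N ≥ n) = ρ^n = 0.8280^7 = 0.266765

Final: 0.266765


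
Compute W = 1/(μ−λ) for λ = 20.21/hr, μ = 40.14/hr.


W = 1/(μ−λ) = 1/(40.14 − 20.21) = 1/19.93 = 0.05018 hr

Final: 0.05018 hr


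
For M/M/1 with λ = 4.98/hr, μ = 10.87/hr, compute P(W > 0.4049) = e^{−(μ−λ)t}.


W ~ Exponential(μ−λ) for M/M/1.
μ − λ = 10.87 − 4.98 = 5.8900
P(W > t) = e^{−(μ−λ)t} = e^{−2.3849} = 0.092102

Final: 0.092102


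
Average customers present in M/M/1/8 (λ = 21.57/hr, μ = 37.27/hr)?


ρ = 21.57/37.27 = 0.5787
L = ρ[1 − (K+1)ρ^K + Kρ^(K+1)] / [(1−ρ)(1−ρ^(K+1))]
Numerator: 0.5787·(1 − 9·0.012587 + 8·0.007285) = 0.546915
Denominator: (0.4213)·(0.992715) = 0.418182
L = 0.546915/0.418182 = 1.3078

Final: 1.3078


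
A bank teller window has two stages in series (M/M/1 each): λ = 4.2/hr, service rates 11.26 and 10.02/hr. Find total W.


Each node sees arrival rate λ = 4.2/hr (tandem ⇒ throughput preserved).
W₁ = 1/(μ₁−λ) = 1/(11.26−4.2) = 0.14164 hr
W₂ = 1/(μ₂−λ) = 1/(10.02−4.2) = 0.17182 hr
W_total = W₁ + W₂ = 0.14164 + 0.17182 = 0.31346 hr

Final: 0.31346 hr


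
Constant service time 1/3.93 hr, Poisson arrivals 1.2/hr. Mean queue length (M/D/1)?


ρ = 1.2/3.93 = 0.3053
M/D/1: Lq = ρ²/(2(1−ρ)) = 0.09323/(2·0.6947) = 0.06711

Final: 0.06711


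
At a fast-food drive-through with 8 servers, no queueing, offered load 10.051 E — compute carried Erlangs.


B(8,10.051) = 0.340699 (Erlang-B)
Carried load = a(1 − B) = 10.051·(1 − 0.340699) = 10.051·0.659301 = 6.6266 E

Final: 6.6266 Erlangs


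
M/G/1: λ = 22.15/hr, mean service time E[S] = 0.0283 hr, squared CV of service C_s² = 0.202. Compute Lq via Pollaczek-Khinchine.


ρ = λ·E[S] = 22.15·0.0283 = 0.6268
Lq = ρ²(1+C_s²)/(2(1−ρ)) = 0.3929·(1+0.202)/(2·0.3732)
= 0.3929·1.2020/0.7463 = 0.63286

Final: 0.63286


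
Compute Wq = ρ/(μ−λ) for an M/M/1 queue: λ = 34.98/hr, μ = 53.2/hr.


ρ = 34.98/53.2 = 0.6575
Wq = ρ/(μ−λ) = 0.6575/(53.2 − 34.98) = 0.6575/18.22 = 0.03609 hr

Final: 0.03609 hr


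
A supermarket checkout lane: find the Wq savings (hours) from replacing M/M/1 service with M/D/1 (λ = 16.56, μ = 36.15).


ρ = 16.56/36.15 = 0.4581
Wq(M/M/1) = ρ/(μ−λ) = 0.4581/19.59 = 0.02338 hr
Wq(M/D/1) = ρ/(2(μ−λ)) = 0.01169 hr
Savings = 0.02338 − 0.01169 = 0.01169 hr

Final: 0.01169 hr


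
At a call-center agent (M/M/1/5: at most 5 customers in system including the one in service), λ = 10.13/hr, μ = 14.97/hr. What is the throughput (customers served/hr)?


ρ = 0.6767; P_K = (1−ρ)ρ^5/(1−ρ^6) = 0.050746
λ_eff = λ(1 − P_K) = 10.13·(1 − 0.050746) = 10.13·0.949254 = 9.6159 /hr

Final: 9.6159 /hr


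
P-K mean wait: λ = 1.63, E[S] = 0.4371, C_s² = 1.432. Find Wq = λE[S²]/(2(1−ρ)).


ρ = λ·E[S] = 1.63·0.4371 = 0.7125
E[S²] = E[S]²(1+C_s²) = 0.4371²·(1+1.432) = 0.464649
Wq = λ·E[S²]/(2(1−ρ)) = 1.63·0.464649/(2·0.2875) = 1.31706 hr

Final: 1.31706 hr


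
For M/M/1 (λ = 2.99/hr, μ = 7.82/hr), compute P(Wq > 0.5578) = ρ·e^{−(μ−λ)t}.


ρ = 2.99/7.82 = 0.3824
P(Wq > t) = ρ·e^{−(μ−λ)t} = 0.3824·e^{−2.6942}
= 0.3824·0.067598 = 0.025846

Final: 0.025846


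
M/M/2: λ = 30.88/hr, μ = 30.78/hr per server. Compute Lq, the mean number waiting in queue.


a = λ/μ = 1.0032; ρ = a/2 = 0.5016
P₀ = 0.331891
Lq = P₀·a^c·ρ / (c!·(1−ρ)²) = 0.331891·1.00651·0.5016/(2·0.24838)
= 0.33732

Final: 0.33732


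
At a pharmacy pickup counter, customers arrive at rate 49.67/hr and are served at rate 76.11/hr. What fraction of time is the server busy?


ρ = λ/μ = 49.67/76.11 = 0.6526

Final: 0.6526


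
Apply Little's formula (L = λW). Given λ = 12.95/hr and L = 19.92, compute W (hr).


W = L/λ = 19.92/12.95 = 1.5382 hr

Final: 1.5382 hr


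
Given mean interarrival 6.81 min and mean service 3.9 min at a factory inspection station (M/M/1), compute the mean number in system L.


λ = 60/6.81 = 8.8106 /hr
μ = 60/3.9 = 15.3846 /hr
ρ = λ/μ = 8.8106/15.3846 = 0.5727
L = ρ/(1−ρ) = 0.5727/0.4273 = 1.3402

Final: 1.3402


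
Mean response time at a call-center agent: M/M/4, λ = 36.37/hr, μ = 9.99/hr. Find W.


a = 3.6406; ρ = 0.9102; P₀ = 0.009922
Lq = P₀·a^c·ρ/(c!(1−ρ)²) = 8.18989
Wq = Lq/λ = 8.18989/36.37 = 0.22518 hr
W = Wq + 1/μ = 0.22518 + 0.10010 = 0.32528 hr

Final: 0.32528 hr


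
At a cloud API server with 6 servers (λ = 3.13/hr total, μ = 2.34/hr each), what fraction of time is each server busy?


ρ = λ/(cμ) = 3.13/(6·2.34) = 3.13/14.04 = 0.2229

Final: 0.2229


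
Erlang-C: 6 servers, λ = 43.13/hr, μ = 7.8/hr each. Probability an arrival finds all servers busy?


a = λ/μ = 5.5295; ρ = a/6 = 0.9216
P₀ = 0.001567 (from M/M/c formula)
C(c,a) = [a^c/(c!(1−ρ))]·P₀ = [28583.08710/(720·0.07842)]·0.001567
= 506.23996·0.001567 = 0.793152

Final: 0.793152


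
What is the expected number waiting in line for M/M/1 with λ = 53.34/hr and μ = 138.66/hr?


ρ = 53.34/138.66 = 0.3847
Lq = ρ²/(1−ρ) = 0.1480/0.6153 = 0.2405

Final: 0.2405


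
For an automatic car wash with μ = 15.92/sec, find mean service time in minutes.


Mean service time = 1/μ = 1/15.92 second = 0.06281 second
In minutes: 0.06281 × 0.0166667 = 0.001047 min

Final: 0.001047 min


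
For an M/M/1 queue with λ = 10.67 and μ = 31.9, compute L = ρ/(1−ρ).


ρ = λ/μ = 10.67/31.9 = 0.3345
L = ρ/(1−ρ) = 0.3345/(1 − 0.3345) = 0.3345/0.6655 = 0.5026

Final: 0.5026


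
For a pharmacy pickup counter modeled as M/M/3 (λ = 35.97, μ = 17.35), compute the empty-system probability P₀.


a = λ/μ = 35.97/17.35 = 2.0732; ρ = a/c = 0.6911
Σ_{k=0}^{2} a^k/k! (terms k=0..2) = 1.00000 + 2.07320 + 2.14908 = 5.22228
Tail: a^3/(3!(1−ρ)) = 8.91093/(6·0.3089) = 4.80736
P₀ = 1/(5.22228 + 4.80736) = 1/10.02963 = 0.099705

Final: 0.099705


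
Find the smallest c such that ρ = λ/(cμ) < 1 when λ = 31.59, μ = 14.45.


Stability requires cμ > λ ⇔ c > λ/μ.
λ/μ = 31.59/14.45 = 2.1862
Minimum integer c = ⌊2.1862⌋ + 1 = 3
Check: 3·14.45 = 43.35 > 31.59, while 2·14.45 = 28.90 ≤ 31.59

Final: 3 servers


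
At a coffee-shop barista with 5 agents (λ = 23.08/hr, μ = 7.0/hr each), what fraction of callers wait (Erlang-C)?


a = λ/μ = 3.2971; ρ = a/5 = 0.6594
P₀ = 0.033151 (from M/M/c formula)
C(c,a) = [a^c/(c!(1−ρ))]·P₀ = [389.66269/(120·0.3406)]·0.033151
= 9.53453·0.033151 = 0.316075

Final: 0.316075


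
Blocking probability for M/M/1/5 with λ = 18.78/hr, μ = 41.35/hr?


ρ = λ/μ = 18.78/41.35 = 0.4542
P_K = (1−ρ)ρ^K/(1−ρ^(K+1)) = (0.5458·0.019324)/(1 − 0.008776)
= 0.010548/0.991224 = 0.010641

Final: 0.010641


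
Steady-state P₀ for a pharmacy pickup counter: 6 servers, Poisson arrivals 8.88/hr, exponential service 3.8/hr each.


a = λ/μ = 8.88/3.8 = 2.3368; ρ = a/c = 0.3895
Σ_{k=0}^{5} a^k/k! (terms k=0..5) = 1.00000 + 2.33684 + 2.73042 + 2.12685 + 1.24253 + 0.58072 = 10.01735
Tail: a^6/(6!(1−ρ)) = 162.84567/(720·0.6105) = 0.37046
P₀ = 1/(10.01735 + 0.37046) = 1/10.38781 = 0.096267

Final: 0.096267


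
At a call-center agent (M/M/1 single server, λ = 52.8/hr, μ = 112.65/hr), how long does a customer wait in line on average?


ρ = 52.8/112.65 = 0.4687
Wq = ρ/(μ−λ) = 0.4687/(112.65 − 52.8) = 0.4687/59.85 = 0.007831 hr

Final: 0.007831 hr


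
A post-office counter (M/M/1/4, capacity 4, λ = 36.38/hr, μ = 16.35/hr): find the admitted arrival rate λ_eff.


ρ = 2.2251; P_K = (1−ρ)ρ^4/(1−ρ^5) = 0.560860
λ_eff = λ(1 − P_K) = 36.38·(1 − 0.560860) = 36.38·0.439140 = 15.9759 /hr

Final: 15.9759 /hr


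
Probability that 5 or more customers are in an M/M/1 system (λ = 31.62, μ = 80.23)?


ρ = 31.62/80.23 = 0.3941
P(N ≥ n) = ρ^n = 0.3941^5 = 0.009509

Final: 0.009509


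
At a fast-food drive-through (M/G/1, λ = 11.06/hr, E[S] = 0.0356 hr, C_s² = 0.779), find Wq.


ρ = λ·E[S] = 11.06·0.0356 = 0.3937
E[S²] = E[S]²(1+C_s²) = 0.0356²·(1+0.779) = 0.002255
Wq = λ·E[S²]/(2(1−ρ)) = 11.06·0.002255/(2·0.6063) = 0.02057 hr

Final: 0.02057 hr


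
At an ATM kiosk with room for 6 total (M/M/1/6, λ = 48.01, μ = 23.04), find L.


ρ = 48.01/23.04 = 2.0838
L = ρ[1 − (K+1)ρ^K + Kρ^(K+1)] / [(1−ρ)(1−ρ^(K+1))]
Numerator: 2.0838·(1 − 7·81.864457 + 6·170.586484) = 940.753666
Denominator: (-1.0838)·(-169.586484) = 183.792296
L = 940.753666/183.792296 = 5.1186

Final: 5.1186


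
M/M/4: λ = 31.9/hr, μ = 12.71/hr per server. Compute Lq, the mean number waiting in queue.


a = λ/μ = 2.5098; ρ = a/4 = 0.6275
P₀ = 0.072820
Lq = P₀·a^c·ρ / (c!·(1−ρ)²) = 0.072820·39.68081·0.6275/(24·0.13879)
= 0.54432

Final: 0.54432


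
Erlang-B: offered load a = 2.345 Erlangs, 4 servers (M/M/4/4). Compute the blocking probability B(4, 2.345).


B(c,a) = (a^c/c!) / Σ_{k=0}^{c} a^k/k!
a^4/4! = 1.259970
Σ terms (k=0..4): 1.00000 + 2.34500 + 2.74951 + 2.14920 + 1.25997 = 9.503685
B = 1.259970/9.503685 = 0.132577

Final: 0.132577


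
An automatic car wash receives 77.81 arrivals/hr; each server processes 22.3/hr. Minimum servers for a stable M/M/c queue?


Stability requires cμ > λ ⇔ c > λ/μ.
λ/μ = 77.81/22.3 = 3.4892
Minimum integer c = ⌊3.4892⌋ + 1 = 4
Check: 4·22.3 = 89.20 > 77.81, while 3·22.3 = 66.90 ≤ 77.81

Final: 4 servers


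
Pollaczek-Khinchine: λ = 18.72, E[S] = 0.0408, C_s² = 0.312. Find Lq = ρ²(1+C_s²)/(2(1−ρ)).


ρ = λ·E[S] = 18.72·0.0408 = 0.7638
Lq = ρ²(1+C_s²)/(2(1−ρ)) = 0.5834·(1+0.312)/(2·0.2362)
= 0.5834·1.3120/0.4724 = 1.61999

Final: 1.61999


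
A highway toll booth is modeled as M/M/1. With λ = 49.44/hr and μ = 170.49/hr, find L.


ρ = λ/μ = 49.44/170.49 = 0.2900
L = ρ/(1−ρ) = 0.2900/(1 − 0.2900) = 0.2900/0.7100 = 0.4084

Final: 0.4084


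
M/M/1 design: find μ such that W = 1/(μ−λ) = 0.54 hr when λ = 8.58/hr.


W = 1/(μ−λ) ⇒ μ − λ = 1/W = 1/0.54 = 1.8519
μ = λ + 1/W = 8.58 + 1.8519 = 10.4319 per hr

Final: 10.4319 /hr


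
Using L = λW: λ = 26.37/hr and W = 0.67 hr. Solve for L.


L = λW = 26.37·0.67 = 17.6679

Final: 17.6679


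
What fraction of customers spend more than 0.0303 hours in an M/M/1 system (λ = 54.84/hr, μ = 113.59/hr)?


W ~ Exponential(μ−λ) for M/M/1.
μ − λ = 113.59 − 54.84 = 58.7500
P(W > t) = e^{−(μ−λ)t} = e^{−1.7801} = 0.168617

Final: 0.168617
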